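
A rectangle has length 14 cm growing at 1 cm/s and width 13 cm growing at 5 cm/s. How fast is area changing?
83 cm²/s

A = lw
dA/dt = w·dl/dt + l·dw/dt = 13·1 + 14·5 = 83 cm²/s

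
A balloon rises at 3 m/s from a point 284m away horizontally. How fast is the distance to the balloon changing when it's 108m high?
81√5770/5770 ≈ 1.066 m/s

z² = 284² + y²
z = √(284² + 108²) = 4√5770
dz/dt = y/z · dy/dt = 108/(4√5770) · 3 = 81√5770/5770 ≈ 1.066 m/s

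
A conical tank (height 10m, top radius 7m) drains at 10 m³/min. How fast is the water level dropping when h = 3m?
1000/(441π) ≈ 0.7218 m/min

r/h = 7/10, so r = (7/10)h
V = (1/3)πr²h = (1/3)π((7/10)h)²h = (49/300)πh³
dV/dh = (49/100)πh²
dh/dt = (dV/dt)/(dV/dh) = -10/((49/100)π·3²) = -1000/(441π) m/min
The level is dropping at 1000/(441π) ≈ 0.7218 m/min.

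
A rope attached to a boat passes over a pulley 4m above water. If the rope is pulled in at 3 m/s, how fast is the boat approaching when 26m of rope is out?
13√165/55 ≈ 3.036 m/s

rope² = x² + 4²
x = √(26² - 4²) = 2√165
dx/dt = (rope/x) · d(rope)/dt = (26/(2√165)) · (-3) = -13√165/55 m/s
The boat approaches at 13√165/55 ≈ 3.036 m/s.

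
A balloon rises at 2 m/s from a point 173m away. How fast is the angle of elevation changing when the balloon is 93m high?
0.008969 rad/s

tan(θ) = y/173
sec²(θ) · dθ/dt = (1/173) · dy/dt
dθ/dt = cos²(θ)/173 · 2 = 173/(173² + 93²) · 2
dθ/dt = 0.008969 rad/s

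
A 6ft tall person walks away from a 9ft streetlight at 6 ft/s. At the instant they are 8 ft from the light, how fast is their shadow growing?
12 ft/s

By similar triangles: 9/(x+s) = 6/s
Solving: s = 6x/3
ds/dt = 6/3 · dx/dt = 2 · 6 = 12 ft/s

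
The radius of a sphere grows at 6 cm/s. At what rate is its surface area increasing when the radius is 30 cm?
1440π cm²/s

S = 4πr²
dS/dt = dS/dr · dr/dt = 8πr · 6
At r = 30: dS/dt = 1440π cm²/s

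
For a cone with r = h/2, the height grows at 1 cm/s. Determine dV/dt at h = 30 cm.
225π cm³/s

V = (1/3)π(h/2)²h = πh³/12
dV/dt = πh²/4 · 1
At h = 30: dV/dt = 225π cm³/s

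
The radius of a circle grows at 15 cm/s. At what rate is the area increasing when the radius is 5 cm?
150π cm²/s

A = πr²
dA/dt = 2πr · dr/dt = 2π(5)(15) = 150π cm²/s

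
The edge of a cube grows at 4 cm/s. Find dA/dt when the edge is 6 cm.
288 cm²/s

A = 6s²
dA/dt = 12s · ds/dt = 12·6·4 = 288 cm²/s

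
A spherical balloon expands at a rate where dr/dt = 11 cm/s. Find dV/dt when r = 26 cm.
29744π cm³/s

V = (4/3)πr³
dV/dt = dV/dr · dr/dt = 4πr² · 11
At r = 26: dV/dt = 29744π cm³/s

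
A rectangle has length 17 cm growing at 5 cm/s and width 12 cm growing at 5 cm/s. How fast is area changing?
145 cm²/s

A = lw
dA/dt = w·dl/dt + l·dw/dt = 12·5 + 17·5 = 145 cm²/s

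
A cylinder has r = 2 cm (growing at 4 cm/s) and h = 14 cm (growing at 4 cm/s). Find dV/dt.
240π cm³/s

V = πr²h
dV/dt = 2πrh·dr/dt + πr²·dh/dt
= 2π(2)(14)(4) + π(2)²(4)
= 240π cm³/s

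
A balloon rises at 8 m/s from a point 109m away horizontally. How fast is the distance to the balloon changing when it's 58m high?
464√15245/15245 ≈ 3.758 m/s

z² = 109² + y²
z = √(109² + 58²) = √15245
dz/dt = y/z · dy/dt = 58/√15245 · 8 = 464√15245/15245 ≈ 3.758 m/s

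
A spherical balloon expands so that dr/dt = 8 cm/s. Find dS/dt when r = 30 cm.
1920π cm²/s

S = 4πr²
dS/dt = dS/dr · dr/dt = 8πr · 8
At r = 30: dS/dt = 1920π cm²/s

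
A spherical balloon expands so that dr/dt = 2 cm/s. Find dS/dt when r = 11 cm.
176π cm²/s

S = 4πr²
dS/dt = dS/dr · dr/dt = 8πr · 2
At r = 11: dS/dt = 176π cm²/s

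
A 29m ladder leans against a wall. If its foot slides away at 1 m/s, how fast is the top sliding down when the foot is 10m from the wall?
10√741/741 ≈ 0.3674 m/s

x² + y² = 29²
2x·dx/dt + 2y·dy/dt = 0
dy/dt = -x/y · dx/dt = -10/√741 · 1 = -10√741/741 m/s
The top is descending at 10√741/741 ≈ 0.3674 m/s.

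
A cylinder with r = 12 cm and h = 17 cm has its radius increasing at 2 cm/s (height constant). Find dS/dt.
164π cm²/s

S = 2πrh + 2πr² (lateral + bases)
dS/dt = (2πh + 4πr)·dr/dt = (2π·17 + 4π·12)·2
= 164π cm²/s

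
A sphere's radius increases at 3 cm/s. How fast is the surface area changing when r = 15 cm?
360π cm²/s

S = 4πr²
dS/dt = dS/dr · dr/dt = 8πr · 3
At r = 15: dS/dt = 360π cm²/s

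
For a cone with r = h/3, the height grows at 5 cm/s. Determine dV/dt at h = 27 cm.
405π cm³/s

V = (1/3)π(h/3)²h = πh³/27
dV/dt = πh²/9 · 5
At h = 27: dV/dt = 405π cm³/s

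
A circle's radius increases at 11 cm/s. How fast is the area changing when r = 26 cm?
572π cm²/s

A = πr²
dA/dt = 2πr · dr/dt = 2π(26)(11) = 572π cm²/s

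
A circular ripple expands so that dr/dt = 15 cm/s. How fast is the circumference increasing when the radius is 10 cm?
30π cm/s

C = 2πr
dC/dt = 2π · dr/dt = 2π · 15 = 30π cm/s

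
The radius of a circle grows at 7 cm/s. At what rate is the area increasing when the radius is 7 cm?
98π cm²/s

A = πr²
dA/dt = 2πr · dr/dt = 2π(7)(7) = 98π cm²/s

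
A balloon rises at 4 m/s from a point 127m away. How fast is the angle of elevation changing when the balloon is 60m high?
0.025749 rad/s

tan(θ) = y/127
sec²(θ) · dθ/dt = (1/127) · dy/dt
dθ/dt = cos²(θ)/127 · 4 = 127/(127² + 60²) · 4
dθ/dt = 0.025749 rad/s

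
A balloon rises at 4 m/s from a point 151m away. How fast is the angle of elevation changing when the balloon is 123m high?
0.015924 rad/s

tan(θ) = y/151
sec²(θ) · dθ/dt = (1/151) · dy/dt
dθ/dt = cos²(θ)/151 · 4 = 151/(151² + 123²) · 4
dθ/dt = 0.015924 rad/s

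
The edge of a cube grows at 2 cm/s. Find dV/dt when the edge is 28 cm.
4704 cm³/s

V = s³
dV/dt = 3s² · ds/dt = 3·28²·2 = 4704 cm³/s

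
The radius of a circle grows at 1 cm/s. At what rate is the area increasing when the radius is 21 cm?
42π cm²/s

A = πr²
dA/dt = 2πr · dr/dt = 2π(21)(1) = 42π cm²/s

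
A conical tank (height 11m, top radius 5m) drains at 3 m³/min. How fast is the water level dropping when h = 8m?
363/(1600π) ≈ 0.07222 m/min

r/h = 5/11, so r = (5/11)h
V = (1/3)πr²h = (1/3)π((5/11)h)²h = (25/363)πh³
dV/dh = (25/121)πh²
dh/dt = (dV/dt)/(dV/dh) = -3/((25/121)π·8²) = -363/(1600π) m/min
The level is dropping at 363/(1600π) ≈ 0.07222 m/min.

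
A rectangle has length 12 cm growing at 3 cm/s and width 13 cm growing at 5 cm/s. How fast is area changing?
99 cm²/s

A = lw
dA/dt = w·dl/dt + l·dw/dt = 13·3 + 12·5 = 99 cm²/s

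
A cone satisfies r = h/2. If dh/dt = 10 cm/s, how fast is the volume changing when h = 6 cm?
90π cm³/s

V = (1/3)π(h/2)²h = πh³/12
dV/dt = πh²/4 · 10
At h = 6: dV/dt = 90π cm³/s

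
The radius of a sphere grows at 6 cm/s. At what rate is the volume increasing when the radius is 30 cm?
21600π cm³/s

V = (4/3)πr³
dV/dt = dV/dr · dr/dt = 4πr² · 6
At r = 30: dV/dt = 21600π cm³/s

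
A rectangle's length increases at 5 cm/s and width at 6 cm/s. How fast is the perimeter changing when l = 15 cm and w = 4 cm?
22 cm/s

P = 2(l + w)
dP/dt = 2(dl/dt + dw/dt) = 2(5 + 6) = 22 cm/s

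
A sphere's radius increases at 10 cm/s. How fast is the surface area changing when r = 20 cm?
1600π cm²/s

S = 4πr²
dS/dt = dS/dr · dr/dt = 8πr · 10
At r = 20: dS/dt = 1600π cm²/s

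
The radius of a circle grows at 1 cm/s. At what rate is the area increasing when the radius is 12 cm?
24π cm²/s

A = πr²
dA/dt = 2πr · dr/dt = 2π(12)(1) = 24π cm²/s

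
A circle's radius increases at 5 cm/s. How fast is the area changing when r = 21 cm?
210π cm²/s

A = πr²
dA/dt = 2πr · dr/dt = 2π(21)(5) = 210π cm²/s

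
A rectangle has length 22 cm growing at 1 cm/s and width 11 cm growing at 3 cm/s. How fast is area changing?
77 cm²/s

A = lw
dA/dt = w·dl/dt + l·dw/dt = 11·1 + 22·3 = 77 cm²/s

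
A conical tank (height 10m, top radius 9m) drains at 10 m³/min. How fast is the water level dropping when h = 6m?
250/(729π) ≈ 0.1092 m/min

r/h = 9/10, so r = (9/10)h
V = (1/3)πr²h = (1/3)π((9/10)h)²h = (27/100)πh³
dV/dh = (81/100)πh²
dh/dt = (dV/dt)/(dV/dh) = -10/((81/100)π·6²) = -250/(729π) m/min
The level is dropping at 250/(729π) ≈ 0.1092 m/min.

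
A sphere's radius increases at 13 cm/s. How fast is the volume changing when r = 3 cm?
468π cm³/s

V = (4/3)πr³
dV/dt = dV/dr · dr/dt = 4πr² · 13
At r = 3: dV/dt = 468π cm³/s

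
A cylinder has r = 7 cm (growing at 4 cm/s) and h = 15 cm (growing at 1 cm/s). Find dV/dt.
889π cm³/s

V = πr²h
dV/dt = 2πrh·dr/dt + πr²·dh/dt
= 2π(7)(15)(4) + π(7)²(1)
= 889π cm³/s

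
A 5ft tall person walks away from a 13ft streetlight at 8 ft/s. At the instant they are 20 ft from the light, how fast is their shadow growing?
5 ft/s

By similar triangles: 13/(x+s) = 5/s
Solving: s = 5x/8
ds/dt = 5/8 · dx/dt = 5/8 · 8 = 5 ft/s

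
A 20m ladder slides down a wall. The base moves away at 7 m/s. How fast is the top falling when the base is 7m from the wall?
49√39/117 ≈ 2.615 m/s

x² + y² = 20²
2x·dx/dt + 2y·dy/dt = 0
dy/dt = -x/y · dx/dt = -7/(3√39) · 7 = -49√39/117 m/s
The top is descending at 49√39/117 ≈ 2.615 m/s.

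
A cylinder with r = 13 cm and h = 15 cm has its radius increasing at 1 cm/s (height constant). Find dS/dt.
82π cm²/s

S = 2πrh + 2πr² (lateral + bases)
dS/dt = (2πh + 4πr)·dr/dt = (2π·15 + 4π·13)·1
= 82π cm²/s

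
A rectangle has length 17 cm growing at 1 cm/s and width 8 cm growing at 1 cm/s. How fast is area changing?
25 cm²/s

A = lw
dA/dt = w·dl/dt + l·dw/dt = 8·1 + 17·1 = 25 cm²/s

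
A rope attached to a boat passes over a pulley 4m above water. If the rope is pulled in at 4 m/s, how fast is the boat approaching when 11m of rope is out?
44√105/105 ≈ 4.294 m/s

rope² = x² + 4²
x = √(11² - 4²) = √105
dx/dt = (rope/x) · d(rope)/dt = (11/√105) · (-4) = -44√105/105 m/s
The boat approaches at 44√105/105 ≈ 4.294 m/s.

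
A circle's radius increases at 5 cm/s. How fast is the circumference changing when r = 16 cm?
10π cm/s

C = 2πr
dC/dt = 2π · dr/dt = 2π · 5 = 10π cm/s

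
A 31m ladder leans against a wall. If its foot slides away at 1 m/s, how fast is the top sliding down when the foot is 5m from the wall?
5√26/156 ≈ 0.1634 m/s

x² + y² = 31²
2x·dx/dt + 2y·dy/dt = 0
dy/dt = -x/y · dx/dt = -5/(6√26) · 1 = -5√26/156 m/s
The top is descending at 5√26/156 ≈ 0.1634 m/s.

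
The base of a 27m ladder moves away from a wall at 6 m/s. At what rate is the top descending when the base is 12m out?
24√65/65 ≈ 2.977 m/s

x² + y² = 27²
2x·dx/dt + 2y·dy/dt = 0
dy/dt = -x/y · dx/dt = -12/(3√65) · 6 = -24√65/65 m/s
The top is descending at 24√65/65 ≈ 2.977 m/s.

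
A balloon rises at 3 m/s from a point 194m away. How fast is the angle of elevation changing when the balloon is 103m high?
0.012063 rad/s

tan(θ) = y/194
sec²(θ) · dθ/dt = (1/194) · dy/dt
dθ/dt = cos²(θ)/194 · 3 = 194/(194² + 103²) · 3
dθ/dt = 0.012063 rad/s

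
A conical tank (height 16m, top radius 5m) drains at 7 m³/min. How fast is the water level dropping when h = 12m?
112/(225π) ≈ 0.1584 m/min

r/h = 5/16, so r = (5/16)h
V = (1/3)πr²h = (1/3)π((5/16)h)²h = (25/768)πh³
dV/dh = (25/256)πh²
dh/dt = (dV/dt)/(dV/dh) = -7/((25/256)π·12²) = -112/(225π) m/min
The level is dropping at 112/(225π) ≈ 0.1584 m/min.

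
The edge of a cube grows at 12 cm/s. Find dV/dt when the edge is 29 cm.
30276 cm³/s

V = s³
dV/dt = 3s² · ds/dt = 3·29²·12 = 30276 cm³/s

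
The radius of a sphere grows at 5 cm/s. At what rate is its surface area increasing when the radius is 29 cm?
1160π cm²/s

S = 4πr²
dS/dt = dS/dr · dr/dt = 8πr · 5
At r = 29: dS/dt = 1160π cm²/s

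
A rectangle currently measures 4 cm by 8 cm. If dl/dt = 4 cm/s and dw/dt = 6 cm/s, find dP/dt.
20 cm/s

P = 2(l + w)
dP/dt = 2(dl/dt + dw/dt) = 2(4 + 6) = 20 cm/s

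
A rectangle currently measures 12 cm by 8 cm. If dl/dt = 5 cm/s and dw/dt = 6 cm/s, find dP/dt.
22 cm/s

P = 2(l + w)
dP/dt = 2(dl/dt + dw/dt) = 2(5 + 6) = 22 cm/s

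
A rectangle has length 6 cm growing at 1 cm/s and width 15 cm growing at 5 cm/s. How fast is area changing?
45 cm²/s

A = lw
dA/dt = w·dl/dt + l·dw/dt = 15·1 + 6·5 = 45 cm²/s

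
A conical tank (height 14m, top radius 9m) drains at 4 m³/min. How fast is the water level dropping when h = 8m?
49/(324π) ≈ 0.04814 m/min

r/h = 9/14, so r = (9/14)h
V = (1/3)πr²h = (1/3)π((9/14)h)²h = (27/196)πh³
dV/dh = (81/196)πh²
dh/dt = (dV/dt)/(dV/dh) = -4/((81/196)π·8²) = -49/(324π) m/min
The level is dropping at 49/(324π) ≈ 0.04814 m/min.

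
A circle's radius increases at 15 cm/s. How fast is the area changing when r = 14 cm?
420π cm²/s

A = πr²
dA/dt = 2πr · dr/dt = 2π(14)(15) = 420π cm²/s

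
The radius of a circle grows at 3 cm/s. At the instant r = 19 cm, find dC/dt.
6π cm/s

C = 2πr
dC/dt = 2π · dr/dt = 2π · 3 = 6π cm/s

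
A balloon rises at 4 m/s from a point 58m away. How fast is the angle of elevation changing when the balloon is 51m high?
0.038894 rad/s

tan(θ) = y/58
sec²(θ) · dθ/dt = (1/58) · dy/dt
dθ/dt = cos²(θ)/58 · 4 = 58/(58² + 51²) · 4
dθ/dt = 0.038894 rad/s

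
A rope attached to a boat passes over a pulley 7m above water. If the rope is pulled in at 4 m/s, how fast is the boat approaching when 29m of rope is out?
29√22/33 ≈ 4.122 m/s

rope² = x² + 7²
x = √(29² - 7²) = 6√22
dx/dt = (rope/x) · d(rope)/dt = (29/(6√22)) · (-4) = -29√22/33 m/s
The boat approaches at 29√22/33 ≈ 4.122 m/s.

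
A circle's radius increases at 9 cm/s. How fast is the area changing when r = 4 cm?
72π cm²/s

A = πr²
dA/dt = 2πr · dr/dt = 2π(4)(9) = 72π cm²/s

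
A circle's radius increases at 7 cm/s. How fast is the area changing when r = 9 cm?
126π cm²/s

A = πr²
dA/dt = 2πr · dr/dt = 2π(9)(7) = 126π cm²/s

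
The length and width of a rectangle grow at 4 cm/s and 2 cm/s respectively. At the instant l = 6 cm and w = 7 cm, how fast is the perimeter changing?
12 cm/s

P = 2(l + w)
dP/dt = 2(dl/dt + dw/dt) = 2(4 + 2) = 12 cm/s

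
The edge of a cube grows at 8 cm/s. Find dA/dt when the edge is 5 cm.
480 cm²/s

A = 6s²
dA/dt = 12s · ds/dt = 12·5·8 = 480 cm²/s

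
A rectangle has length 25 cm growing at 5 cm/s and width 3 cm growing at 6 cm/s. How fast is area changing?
165 cm²/s

A = lw
dA/dt = w·dl/dt + l·dw/dt = 3·5 + 25·6 = 165 cm²/s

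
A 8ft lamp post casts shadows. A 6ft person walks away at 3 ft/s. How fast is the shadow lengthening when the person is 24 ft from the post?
9 ft/s

By similar triangles: 8/(x+s) = 6/s
Solving: s = 6x/2
ds/dt = 6/2 · dx/dt = 3 · 3 = 9 ft/s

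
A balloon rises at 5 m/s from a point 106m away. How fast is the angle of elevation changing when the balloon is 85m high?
0.028709 rad/s

tan(θ) = y/106
sec²(θ) · dθ/dt = (1/106) · dy/dt
dθ/dt = cos²(θ)/106 · 5 = 106/(106² + 85²) · 5
dθ/dt = 0.028709 rad/s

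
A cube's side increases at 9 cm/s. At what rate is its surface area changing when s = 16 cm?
1728 cm²/s

A = 6s²
dA/dt = 12s · ds/dt = 12·16·9 = 1728 cm²/s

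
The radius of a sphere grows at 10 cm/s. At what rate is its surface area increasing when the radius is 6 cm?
480π cm²/s

S = 4πr²
dS/dt = dS/dr · dr/dt = 8πr · 10
At r = 6: dS/dt = 480π cm²/s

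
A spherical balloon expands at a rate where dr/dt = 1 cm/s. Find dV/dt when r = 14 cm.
784π cm³/s

V = (4/3)πr³
dV/dt = dV/dr · dr/dt = 4πr² · 1
At r = 14: dV/dt = 784π cm³/s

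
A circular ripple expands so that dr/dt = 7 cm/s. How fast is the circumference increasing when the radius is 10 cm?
14π cm/s

C = 2πr
dC/dt = 2π · dr/dt = 2π · 7 = 14π cm/s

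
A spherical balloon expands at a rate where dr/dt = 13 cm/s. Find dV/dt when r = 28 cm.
40768π cm³/s

V = (4/3)πr³
dV/dt = dV/dr · dr/dt = 4πr² · 13
At r = 28: dV/dt = 40768π cm³/s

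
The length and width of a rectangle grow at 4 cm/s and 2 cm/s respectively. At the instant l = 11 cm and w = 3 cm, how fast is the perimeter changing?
12 cm/s

P = 2(l + w)
dP/dt = 2(dl/dt + dw/dt) = 2(4 + 2) = 12 cm/s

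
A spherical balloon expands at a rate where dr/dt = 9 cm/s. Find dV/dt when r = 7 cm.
1764π cm³/s

V = (4/3)πr³
dV/dt = dV/dr · dr/dt = 4πr² · 9
At r = 7: dV/dt = 1764π cm³/s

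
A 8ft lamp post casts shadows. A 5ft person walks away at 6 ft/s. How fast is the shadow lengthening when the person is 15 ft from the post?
10 ft/s

By similar triangles: 8/(x+s) = 5/s
Solving: s = 5x/3
ds/dt = 5/3 · dx/dt = 5/3 · 6 = 10 ft/s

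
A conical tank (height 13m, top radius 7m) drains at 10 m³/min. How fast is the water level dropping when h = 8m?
845/(1568π) ≈ 0.1715 m/min

r/h = 7/13, so r = (7/13)h
V = (1/3)πr²h = (1/3)π((7/13)h)²h = (49/507)πh³
dV/dh = (49/169)πh²
dh/dt = (dV/dt)/(dV/dh) = -10/((49/169)π·8²) = -845/(1568π) m/min
The level is dropping at 845/(1568π) ≈ 0.1715 m/min.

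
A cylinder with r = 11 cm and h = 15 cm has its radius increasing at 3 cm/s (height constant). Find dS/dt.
222π cm²/s

S = 2πrh + 2πr² (lateral + bases)
dS/dt = (2πh + 4πr)·dr/dt = (2π·15 + 4π·11)·3
= 222π cm²/s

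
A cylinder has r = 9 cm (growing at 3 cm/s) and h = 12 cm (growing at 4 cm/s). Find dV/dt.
972π cm³/s

V = πr²h
dV/dt = 2πrh·dr/dt + πr²·dh/dt
= 2π(9)(12)(3) + π(9)²(4)
= 972π cm³/s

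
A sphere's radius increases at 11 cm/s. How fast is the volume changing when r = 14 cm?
8624π cm³/s

V = (4/3)πr³
dV/dt = dV/dr · dr/dt = 4πr² · 11
At r = 14: dV/dt = 8624π cm³/s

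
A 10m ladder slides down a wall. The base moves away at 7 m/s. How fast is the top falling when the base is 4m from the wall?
2√21/3 ≈ 3.055 m/s

x² + y² = 10²
2x·dx/dt + 2y·dy/dt = 0
dy/dt = -x/y · dx/dt = -4/(2√21) · 7 = -2√21/3 m/s
The top is descending at 2√21/3 ≈ 3.055 m/s.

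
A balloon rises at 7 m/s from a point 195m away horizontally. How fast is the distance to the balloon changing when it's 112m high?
784√50569/50569 ≈ 3.486 m/s

z² = 195² + y²
z = √(195² + 112²) = √50569
dz/dt = y/z · dy/dt = 112/√50569 · 7 = 784√50569/50569 ≈ 3.486 m/s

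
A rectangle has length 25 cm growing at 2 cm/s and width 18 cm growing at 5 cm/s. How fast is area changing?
161 cm²/s

A = lw
dA/dt = w·dl/dt + l·dw/dt = 18·2 + 25·5 = 161 cm²/s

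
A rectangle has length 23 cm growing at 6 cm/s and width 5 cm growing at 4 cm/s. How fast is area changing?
122 cm²/s

A = lw
dA/dt = w·dl/dt + l·dw/dt = 5·6 + 23·4 = 122 cm²/s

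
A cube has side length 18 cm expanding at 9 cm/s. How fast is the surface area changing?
1944 cm²/s

A = 6s²
dA/dt = 12s · ds/dt = 12·18·9 = 1944 cm²/s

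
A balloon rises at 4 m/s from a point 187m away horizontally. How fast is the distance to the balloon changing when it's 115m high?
230√48194/24097 ≈ 2.095 m/s

z² = 187² + y²
z = √(187² + 115²) = √48194
dz/dt = y/z · dy/dt = 115/√48194 · 4 = 230√48194/24097 ≈ 2.095 m/s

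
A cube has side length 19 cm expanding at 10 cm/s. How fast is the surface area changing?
2280 cm²/s

A = 6s²
dA/dt = 12s · ds/dt = 12·19·10 = 2280 cm²/s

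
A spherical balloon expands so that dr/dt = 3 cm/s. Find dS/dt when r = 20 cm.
480π cm²/s

S = 4πr²
dS/dt = dS/dr · dr/dt = 8πr · 3
At r = 20: dS/dt = 480π cm²/s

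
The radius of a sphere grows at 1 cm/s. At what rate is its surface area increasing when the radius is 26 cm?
208π cm²/s

S = 4πr²
dS/dt = dS/dr · dr/dt = 8πr · 1
At r = 26: dS/dt = 208π cm²/s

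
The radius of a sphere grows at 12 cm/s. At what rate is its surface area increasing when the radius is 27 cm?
2592π cm²/s

S = 4πr²
dS/dt = dS/dr · dr/dt = 8πr · 12
At r = 27: dS/dt = 2592π cm²/s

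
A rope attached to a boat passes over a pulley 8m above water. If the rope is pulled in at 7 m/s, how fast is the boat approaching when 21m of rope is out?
147√377/377 ≈ 7.571 m/s

rope² = x² + 8²
x = √(21² - 8²) = √377
dx/dt = (rope/x) · d(rope)/dt = (21/√377) · (-7) = -147√377/377 m/s
The boat approaches at 147√377/377 ≈ 7.571 m/s.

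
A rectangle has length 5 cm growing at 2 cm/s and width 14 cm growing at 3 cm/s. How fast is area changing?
43 cm²/s

A = lw
dA/dt = w·dl/dt + l·dw/dt = 14·2 + 5·3 = 43 cm²/s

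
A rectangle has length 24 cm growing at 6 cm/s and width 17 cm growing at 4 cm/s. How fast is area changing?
198 cm²/s

A = lw
dA/dt = w·dl/dt + l·dw/dt = 17·6 + 24·4 = 198 cm²/s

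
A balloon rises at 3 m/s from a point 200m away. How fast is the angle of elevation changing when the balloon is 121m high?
0.010981 rad/s

tan(θ) = y/200
sec²(θ) · dθ/dt = (1/200) · dy/dt
dθ/dt = cos²(θ)/200 · 3 = 200/(200² + 121²) · 3
dθ/dt = 0.010981 rad/s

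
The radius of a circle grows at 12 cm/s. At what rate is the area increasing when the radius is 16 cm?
384π cm²/s

A = πr²
dA/dt = 2πr · dr/dt = 2π(16)(12) = 384π cm²/s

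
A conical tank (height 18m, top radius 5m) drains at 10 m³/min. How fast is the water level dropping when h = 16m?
81/(160π) ≈ 0.1611 m/min

r/h = 5/18, so r = (5/18)h
V = (1/3)πr²h = (1/3)π((5/18)h)²h = (25/972)πh³
dV/dh = (25/324)πh²
dh/dt = (dV/dt)/(dV/dh) = -10/((25/324)π·16²) = -81/(160π) m/min
The level is dropping at 81/(160π) ≈ 0.1611 m/min.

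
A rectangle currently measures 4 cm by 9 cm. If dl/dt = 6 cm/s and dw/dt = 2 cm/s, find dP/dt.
16 cm/s

P = 2(l + w)
dP/dt = 2(dl/dt + dw/dt) = 2(6 + 2) = 16 cm/s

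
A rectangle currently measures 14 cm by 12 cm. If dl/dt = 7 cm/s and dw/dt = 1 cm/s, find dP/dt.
16 cm/s

P = 2(l + w)
dP/dt = 2(dl/dt + dw/dt) = 2(7 + 1) = 16 cm/s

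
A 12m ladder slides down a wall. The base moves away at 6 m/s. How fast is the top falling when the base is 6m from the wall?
2√3 ≈ 3.464 m/s

x² + y² = 12²
2x·dx/dt + 2y·dy/dt = 0
dy/dt = -x/y · dx/dt = -6/(6√3) · 6 = -2√3 m/s
The top is descending at 2√3 ≈ 3.464 m/s.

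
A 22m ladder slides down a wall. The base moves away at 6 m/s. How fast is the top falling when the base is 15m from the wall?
90√259/259 ≈ 5.592 m/s

x² + y² = 22²
2x·dx/dt + 2y·dy/dt = 0
dy/dt = -x/y · dx/dt = -15/√259 · 6 = -90√259/259 m/s
The top is descending at 90√259/259 ≈ 5.592 m/s.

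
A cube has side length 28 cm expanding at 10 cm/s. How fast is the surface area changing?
3360 cm²/s

A = 6s²
dA/dt = 12s · ds/dt = 12·28·10 = 3360 cm²/s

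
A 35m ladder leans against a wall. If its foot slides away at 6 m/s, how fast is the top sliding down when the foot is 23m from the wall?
23√174/58 ≈ 5.231 m/s

x² + y² = 35²
2x·dx/dt + 2y·dy/dt = 0
dy/dt = -x/y · dx/dt = -23/(2√174) · 6 = -23√174/58 m/s
The top is descending at 23√174/58 ≈ 5.231 m/s.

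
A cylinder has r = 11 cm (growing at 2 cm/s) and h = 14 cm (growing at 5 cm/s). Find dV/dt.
1221π cm³/s

V = πr²h
dV/dt = 2πrh·dr/dt + πr²·dh/dt
= 2π(11)(14)(2) + π(11)²(5)
= 1221π cm³/s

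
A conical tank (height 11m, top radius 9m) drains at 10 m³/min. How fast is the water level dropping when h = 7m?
1210/(3969π) ≈ 0.09704 m/min

r/h = 9/11, so r = (9/11)h
V = (1/3)πr²h = (1/3)π((9/11)h)²h = (27/121)πh³
dV/dh = (81/121)πh²
dh/dt = (dV/dt)/(dV/dh) = -10/((81/121)π·7²) = -1210/(3969π) m/min
The level is dropping at 1210/(3969π) ≈ 0.09704 m/min.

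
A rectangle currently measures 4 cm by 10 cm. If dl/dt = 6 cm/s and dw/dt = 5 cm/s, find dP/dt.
22 cm/s

P = 2(l + w)
dP/dt = 2(dl/dt + dw/dt) = 2(6 + 5) = 22 cm/s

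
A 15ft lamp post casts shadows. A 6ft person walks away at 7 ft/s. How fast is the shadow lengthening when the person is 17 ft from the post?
14/3 ft/s

By similar triangles: 15/(x+s) = 6/s
Solving: s = 6x/9
ds/dt = 6/9 · dx/dt = 2/3 · 7 = 14/3 ft/s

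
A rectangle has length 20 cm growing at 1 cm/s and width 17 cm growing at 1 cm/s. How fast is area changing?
37 cm²/s

A = lw
dA/dt = w·dl/dt + l·dw/dt = 17·1 + 20·1 = 37 cm²/s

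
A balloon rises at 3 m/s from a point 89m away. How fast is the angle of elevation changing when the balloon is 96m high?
0.01558 rad/s

tan(θ) = y/89
sec²(θ) · dθ/dt = (1/89) · dy/dt
dθ/dt = cos²(θ)/89 · 3 = 89/(89² + 96²) · 3
dθ/dt = 0.01558 rad/s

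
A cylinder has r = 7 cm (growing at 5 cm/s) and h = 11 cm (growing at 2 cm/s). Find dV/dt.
868π cm³/s

V = πr²h
dV/dt = 2πrh·dr/dt + πr²·dh/dt
= 2π(7)(11)(5) + π(7)²(2)
= 868π cm³/s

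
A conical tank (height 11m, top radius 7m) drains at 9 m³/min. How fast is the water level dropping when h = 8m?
1089/(3136π) ≈ 0.1105 m/min

r/h = 7/11, so r = (7/11)h
V = (1/3)πr²h = (1/3)π((7/11)h)²h = (49/363)πh³
dV/dh = (49/121)πh²
dh/dt = (dV/dt)/(dV/dh) = -9/((49/121)π·8²) = -1089/(3136π) m/min
The level is dropping at 1089/(3136π) ≈ 0.1105 m/min.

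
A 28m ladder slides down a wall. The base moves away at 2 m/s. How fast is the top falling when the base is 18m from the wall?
18√115/115 ≈ 1.679 m/s

x² + y² = 28²
2x·dx/dt + 2y·dy/dt = 0
dy/dt = -x/y · dx/dt = -18/(2√115) · 2 = -18√115/115 m/s
The top is descending at 18√115/115 ≈ 1.679 m/s.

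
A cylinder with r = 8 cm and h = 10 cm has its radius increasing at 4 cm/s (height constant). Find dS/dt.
208π cm²/s

S = 2πrh + 2πr² (lateral + bases)
dS/dt = (2πh + 4πr)·dr/dt = (2π·10 + 4π·8)·4
= 208π cm²/s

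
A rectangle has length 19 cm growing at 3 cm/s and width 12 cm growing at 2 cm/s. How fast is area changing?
74 cm²/s

A = lw
dA/dt = w·dl/dt + l·dw/dt = 12·3 + 19·2 = 74 cm²/s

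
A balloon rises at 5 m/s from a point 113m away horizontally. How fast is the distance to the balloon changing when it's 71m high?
71√17810/3562 ≈ 2.66 m/s

z² = 113² + y²
z = √(113² + 71²) = √17810
dz/dt = y/z · dy/dt = 71/√17810 · 5 = 71√17810/3562 ≈ 2.66 m/s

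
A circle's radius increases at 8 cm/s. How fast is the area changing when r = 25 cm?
400π cm²/s

A = πr²
dA/dt = 2πr · dr/dt = 2π(25)(8) = 400π cm²/s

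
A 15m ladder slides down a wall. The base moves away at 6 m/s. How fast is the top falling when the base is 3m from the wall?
√6/2 ≈ 1.225 m/s

x² + y² = 15²
2x·dx/dt + 2y·dy/dt = 0
dy/dt = -x/y · dx/dt = -3/(6√6) · 6 = -√6/2 m/s
The top is descending at √6/2 ≈ 1.225 m/s.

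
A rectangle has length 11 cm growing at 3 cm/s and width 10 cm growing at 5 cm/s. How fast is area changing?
85 cm²/s

A = lw
dA/dt = w·dl/dt + l·dw/dt = 10·3 + 11·5 = 85 cm²/s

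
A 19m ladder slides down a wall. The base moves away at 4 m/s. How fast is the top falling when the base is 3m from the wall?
3√22/22 ≈ 0.6396 m/s

x² + y² = 19²
2x·dx/dt + 2y·dy/dt = 0
dy/dt = -x/y · dx/dt = -3/(4√22) · 4 = -3√22/22 m/s
The top is descending at 3√22/22 ≈ 0.6396 m/s.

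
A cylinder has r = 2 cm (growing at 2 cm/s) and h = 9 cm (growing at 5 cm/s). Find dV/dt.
92π cm³/s

V = πr²h
dV/dt = 2πrh·dr/dt + πr²·dh/dt
= 2π(2)(9)(2) + π(2)²(5)
= 92π cm³/s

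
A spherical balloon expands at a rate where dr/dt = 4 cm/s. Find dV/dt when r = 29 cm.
13456π cm³/s

V = (4/3)πr³
dV/dt = dV/dr · dr/dt = 4πr² · 4
At r = 29: dV/dt = 13456π cm³/s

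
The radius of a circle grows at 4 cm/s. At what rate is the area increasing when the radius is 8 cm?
64π cm²/s

A = πr²
dA/dt = 2πr · dr/dt = 2π(8)(4) = 64π cm²/s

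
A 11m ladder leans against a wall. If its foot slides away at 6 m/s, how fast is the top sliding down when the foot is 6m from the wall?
36√85/85 ≈ 3.905 m/s

x² + y² = 11²
2x·dx/dt + 2y·dy/dt = 0
dy/dt = -x/y · dx/dt = -6/√85 · 6 = -36√85/85 m/s
The top is descending at 36√85/85 ≈ 3.905 m/s.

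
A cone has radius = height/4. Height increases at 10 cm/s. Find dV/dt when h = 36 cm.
810π cm³/s

V = (1/3)π(h/4)²h = πh³/48
dV/dt = πh²/16 · 10
At h = 36: dV/dt = 810π cm³/s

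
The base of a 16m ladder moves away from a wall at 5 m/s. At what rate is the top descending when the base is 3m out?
15√247/247 ≈ 0.9544 m/s

x² + y² = 16²
2x·dx/dt + 2y·dy/dt = 0
dy/dt = -x/y · dx/dt = -3/√247 · 5 = -15√247/247 m/s
The top is descending at 15√247/247 ≈ 0.9544 m/s.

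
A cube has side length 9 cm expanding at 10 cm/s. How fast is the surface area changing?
1080 cm²/s

A = 6s²
dA/dt = 12s · ds/dt = 12·9·10 = 1080 cm²/s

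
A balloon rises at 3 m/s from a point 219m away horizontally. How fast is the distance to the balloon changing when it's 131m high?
393√65122/65122 ≈ 1.54 m/s

z² = 219² + y²
z = √(219² + 131²) = √65122
dz/dt = y/z · dy/dt = 131/√65122 · 3 = 393√65122/65122 ≈ 1.54 m/s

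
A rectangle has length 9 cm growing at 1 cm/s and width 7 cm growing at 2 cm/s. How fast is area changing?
25 cm²/s

A = lw
dA/dt = w·dl/dt + l·dw/dt = 7·1 + 9·2 = 25 cm²/s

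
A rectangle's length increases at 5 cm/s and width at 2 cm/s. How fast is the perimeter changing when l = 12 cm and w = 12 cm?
14 cm/s

P = 2(l + w)
dP/dt = 2(dl/dt + dw/dt) = 2(5 + 2) = 14 cm/s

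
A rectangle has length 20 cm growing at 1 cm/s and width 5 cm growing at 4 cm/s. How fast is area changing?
85 cm²/s

A = lw
dA/dt = w·dl/dt + l·dw/dt = 5·1 + 20·4 = 85 cm²/s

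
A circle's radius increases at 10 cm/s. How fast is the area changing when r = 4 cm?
80π cm²/s

A = πr²
dA/dt = 2πr · dr/dt = 2π(4)(10) = 80π cm²/s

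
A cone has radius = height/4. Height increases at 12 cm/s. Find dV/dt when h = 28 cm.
588π cm³/s

V = (1/3)π(h/4)²h = πh³/48
dV/dt = πh²/16 · 12
At h = 28: dV/dt = 588π cm³/s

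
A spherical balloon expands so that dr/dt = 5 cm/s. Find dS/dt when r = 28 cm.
1120π cm²/s

S = 4πr²
dS/dt = dS/dr · dr/dt = 8πr · 5
At r = 28: dS/dt = 1120π cm²/s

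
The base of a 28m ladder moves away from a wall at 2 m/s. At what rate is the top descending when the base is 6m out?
6√187/187 ≈ 0.4388 m/s

x² + y² = 28²
2x·dx/dt + 2y·dy/dt = 0
dy/dt = -x/y · dx/dt = -6/(2√187) · 2 = -6√187/187 m/s
The top is descending at 6√187/187 ≈ 0.4388 m/s.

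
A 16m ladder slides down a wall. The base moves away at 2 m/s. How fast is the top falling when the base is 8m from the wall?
2√3/3 ≈ 1.155 m/s

x² + y² = 16²
2x·dx/dt + 2y·dy/dt = 0
dy/dt = -x/y · dx/dt = -8/(8√3) · 2 = -2√3/3 m/s
The top is descending at 2√3/3 ≈ 1.155 m/s.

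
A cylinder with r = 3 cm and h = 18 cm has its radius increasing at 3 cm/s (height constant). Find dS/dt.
144π cm²/s

S = 2πrh + 2πr² (lateral + bases)
dS/dt = (2πh + 4πr)·dr/dt = (2π·18 + 4π·3)·3
= 144π cm²/s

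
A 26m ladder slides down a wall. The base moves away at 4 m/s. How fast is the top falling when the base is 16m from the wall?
32√105/105 ≈ 3.123 m/s

x² + y² = 26²
2x·dx/dt + 2y·dy/dt = 0
dy/dt = -x/y · dx/dt = -16/(2√105) · 4 = -32√105/105 m/s
The top is descending at 32√105/105 ≈ 3.123 m/s.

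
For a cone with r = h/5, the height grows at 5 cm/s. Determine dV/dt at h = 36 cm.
1296π/5 cm³/s

V = (1/3)π(h/5)²h = πh³/75
dV/dt = πh²/25 · 5
At h = 36: dV/dt = 1296π/5 cm³/s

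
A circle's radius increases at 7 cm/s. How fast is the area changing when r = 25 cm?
350π cm²/s

A = πr²
dA/dt = 2πr · dr/dt = 2π(25)(7) = 350π cm²/s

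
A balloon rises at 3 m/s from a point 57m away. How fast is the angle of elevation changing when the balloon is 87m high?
0.015807 rad/s

tan(θ) = y/57
sec²(θ) · dθ/dt = (1/57) · dy/dt
dθ/dt = cos²(θ)/57 · 3 = 57/(57² + 87²) · 3
dθ/dt = 0.015807 rad/s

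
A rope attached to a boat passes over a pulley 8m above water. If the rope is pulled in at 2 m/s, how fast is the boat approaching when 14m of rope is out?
14√33/33 ≈ 2.437 m/s

rope² = x² + 8²
x = √(14² - 8²) = 2√33
dx/dt = (rope/x) · d(rope)/dt = (14/(2√33)) · (-2) = -14√33/33 m/s
The boat approaches at 14√33/33 ≈ 2.437 m/s.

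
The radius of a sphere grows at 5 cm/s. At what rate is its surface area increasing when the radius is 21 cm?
840π cm²/s

S = 4πr²
dS/dt = dS/dr · dr/dt = 8πr · 5
At r = 21: dS/dt = 840π cm²/s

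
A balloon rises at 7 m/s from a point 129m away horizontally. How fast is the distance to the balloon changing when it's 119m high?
833√30802/30802 ≈ 4.746 m/s

z² = 129² + y²
z = √(129² + 119²) = √30802
dz/dt = y/z · dy/dt = 119/√30802 · 7 = 833√30802/30802 ≈ 4.746 m/s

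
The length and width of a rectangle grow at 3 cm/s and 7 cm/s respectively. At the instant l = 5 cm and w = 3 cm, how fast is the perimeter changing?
20 cm/s

P = 2(l + w)
dP/dt = 2(dl/dt + dw/dt) = 2(3 + 7) = 20 cm/s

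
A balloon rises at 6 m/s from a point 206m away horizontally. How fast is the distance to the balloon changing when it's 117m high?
702√2245/11225 ≈ 2.963 m/s

z² = 206² + y²
z = √(206² + 117²) = 5√2245
dz/dt = y/z · dy/dt = 117/(5√2245) · 6 = 702√2245/11225 ≈ 2.963 m/s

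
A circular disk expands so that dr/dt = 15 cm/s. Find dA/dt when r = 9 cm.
270π cm²/s

A = πr²
dA/dt = 2πr · dr/dt = 2π(9)(15) = 270π cm²/s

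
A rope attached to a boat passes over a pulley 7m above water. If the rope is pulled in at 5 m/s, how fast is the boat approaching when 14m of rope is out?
10√3/3 ≈ 5.774 m/s

rope² = x² + 7²
x = √(14² - 7²) = 7√3
dx/dt = (rope/x) · d(rope)/dt = (14/(7√3)) · (-5) = -10√3/3 m/s
The boat approaches at 10√3/3 ≈ 5.774 m/s.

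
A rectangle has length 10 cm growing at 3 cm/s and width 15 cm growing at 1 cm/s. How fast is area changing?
55 cm²/s

A = lw
dA/dt = w·dl/dt + l·dw/dt = 15·3 + 10·1 = 55 cm²/s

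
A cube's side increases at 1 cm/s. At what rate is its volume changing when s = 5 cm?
75 cm³/s

V = s³
dV/dt = 3s² · ds/dt = 3·5²·1 = 75 cm³/s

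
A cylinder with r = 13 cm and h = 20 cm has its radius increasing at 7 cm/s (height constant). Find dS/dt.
644π cm²/s

S = 2πrh + 2πr² (lateral + bases)
dS/dt = (2πh + 4πr)·dr/dt = (2π·20 + 4π·13)·7
= 644π cm²/s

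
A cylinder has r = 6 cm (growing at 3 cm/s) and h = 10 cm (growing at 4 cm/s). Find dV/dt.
504π cm³/s

V = πr²h
dV/dt = 2πrh·dr/dt + πr²·dh/dt
= 2π(6)(10)(3) + π(6)²(4)
= 504π cm³/s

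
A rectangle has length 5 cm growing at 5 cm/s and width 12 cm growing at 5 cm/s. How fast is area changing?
85 cm²/s

A = lw
dA/dt = w·dl/dt + l·dw/dt = 12·5 + 5·5 = 85 cm²/s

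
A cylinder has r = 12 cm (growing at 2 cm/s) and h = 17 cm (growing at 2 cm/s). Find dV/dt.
1104π cm³/s

V = πr²h
dV/dt = 2πrh·dr/dt + πr²·dh/dt
= 2π(12)(17)(2) + π(12)²(2)
= 1104π cm³/s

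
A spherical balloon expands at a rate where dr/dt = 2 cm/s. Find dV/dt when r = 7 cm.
392π cm³/s

V = (4/3)πr³
dV/dt = dV/dr · dr/dt = 4πr² · 2
At r = 7: dV/dt = 392π cm³/s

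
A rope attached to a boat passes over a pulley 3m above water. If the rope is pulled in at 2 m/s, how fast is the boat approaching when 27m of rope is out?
9√5/10 ≈ 2.012 m/s

rope² = x² + 3²
x = √(27² - 3²) = 12√5
dx/dt = (rope/x) · d(rope)/dt = (27/(12√5)) · (-2) = -9√5/10 m/s
The boat approaches at 9√5/10 ≈ 2.012 m/s.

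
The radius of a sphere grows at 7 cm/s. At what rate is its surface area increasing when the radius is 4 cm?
224π cm²/s

S = 4πr²
dS/dt = dS/dr · dr/dt = 8πr · 7
At r = 4: dS/dt = 224π cm²/s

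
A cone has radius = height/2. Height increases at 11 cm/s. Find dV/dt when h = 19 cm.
3971π/4 cm³/s

V = (1/3)π(h/2)²h = πh³/12
dV/dt = πh²/4 · 11
At h = 19: dV/dt = 3971π/4 cm³/s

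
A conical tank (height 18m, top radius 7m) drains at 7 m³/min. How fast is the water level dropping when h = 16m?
81/(448π) ≈ 0.05755 m/min

r/h = 7/18, so r = (7/18)h
V = (1/3)πr²h = (1/3)π((7/18)h)²h = (49/972)πh³
dV/dh = (49/324)πh²
dh/dt = (dV/dt)/(dV/dh) = -7/((49/324)π·16²) = -81/(448π) m/min
The level is dropping at 81/(448π) ≈ 0.05755 m/min.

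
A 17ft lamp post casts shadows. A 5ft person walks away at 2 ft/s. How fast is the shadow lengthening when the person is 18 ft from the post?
5/6 ft/s

By similar triangles: 17/(x+s) = 5/s
Solving: s = 5x/12
ds/dt = 5/12 · dx/dt = 5/12 · 2 = 5/6 ft/s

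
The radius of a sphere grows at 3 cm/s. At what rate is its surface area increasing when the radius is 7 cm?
168π cm²/s

S = 4πr²
dS/dt = dS/dr · dr/dt = 8πr · 3
At r = 7: dS/dt = 168π cm²/s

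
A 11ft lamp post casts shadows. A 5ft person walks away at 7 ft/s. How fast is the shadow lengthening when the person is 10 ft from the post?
35/6 ft/s

By similar triangles: 11/(x+s) = 5/s
Solving: s = 5x/6
ds/dt = 5/6 · dx/dt = 5/6 · 7 = 35/6 ft/s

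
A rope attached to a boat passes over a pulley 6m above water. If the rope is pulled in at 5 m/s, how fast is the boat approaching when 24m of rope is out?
4√15/3 ≈ 5.164 m/s

rope² = x² + 6²
x = √(24² - 6²) = 6√15
dx/dt = (rope/x) · d(rope)/dt = (24/(6√15)) · (-5) = -4√15/3 m/s
The boat approaches at 4√15/3 ≈ 5.164 m/s.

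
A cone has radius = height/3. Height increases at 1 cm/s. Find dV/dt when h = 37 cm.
1369π/9 cm³/s

V = (1/3)π(h/3)²h = πh³/27
dV/dt = πh²/9 · 1
At h = 37: dV/dt = 1369π/9 cm³/s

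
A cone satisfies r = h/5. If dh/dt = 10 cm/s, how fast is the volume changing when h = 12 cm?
288π/5 cm³/s

V = (1/3)π(h/5)²h = πh³/75
dV/dt = πh²/25 · 10
At h = 12: dV/dt = 288π/5 cm³/s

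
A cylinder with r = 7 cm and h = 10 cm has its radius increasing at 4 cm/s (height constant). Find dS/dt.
192π cm²/s

S = 2πrh + 2πr² (lateral + bases)
dS/dt = (2πh + 4πr)·dr/dt = (2π·10 + 4π·7)·4
= 192π cm²/s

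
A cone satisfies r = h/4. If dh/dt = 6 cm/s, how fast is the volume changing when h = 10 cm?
75π/2 cm³/s

V = (1/3)π(h/4)²h = πh³/48
dV/dt = πh²/16 · 6
At h = 10: dV/dt = 75π/2 cm³/s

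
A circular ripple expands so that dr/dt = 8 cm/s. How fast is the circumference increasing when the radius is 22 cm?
16π cm/s

C = 2πr
dC/dt = 2π · dr/dt = 2π · 8 = 16π cm/s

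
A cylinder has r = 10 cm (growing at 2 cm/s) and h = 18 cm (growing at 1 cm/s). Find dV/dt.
820π cm³/s

V = πr²h
dV/dt = 2πrh·dr/dt + πr²·dh/dt
= 2π(10)(18)(2) + π(10)²(1)
= 820π cm³/s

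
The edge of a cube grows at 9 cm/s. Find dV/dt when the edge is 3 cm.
243 cm³/s

V = s³
dV/dt = 3s² · ds/dt = 3·3²·9 = 243 cm³/s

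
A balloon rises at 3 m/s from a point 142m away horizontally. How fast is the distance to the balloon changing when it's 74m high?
111√6410/6410 ≈ 1.386 m/s

z² = 142² + y²
z = √(142² + 74²) = 2√6410
dz/dt = y/z · dy/dt = 74/(2√6410) · 3 = 111√6410/6410 ≈ 1.386 m/s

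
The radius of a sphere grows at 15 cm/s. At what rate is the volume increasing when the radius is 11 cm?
7260π cm³/s

V = (4/3)πr³
dV/dt = dV/dr · dr/dt = 4πr² · 15
At r = 11: dV/dt = 7260π cm³/s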